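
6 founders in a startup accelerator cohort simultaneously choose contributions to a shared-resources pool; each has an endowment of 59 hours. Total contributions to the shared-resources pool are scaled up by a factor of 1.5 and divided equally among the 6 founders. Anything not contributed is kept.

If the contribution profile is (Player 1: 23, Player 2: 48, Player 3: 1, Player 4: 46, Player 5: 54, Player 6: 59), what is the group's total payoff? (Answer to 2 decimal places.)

Total contributed: 23 + 48 + 1 + 46 + 54 + 59 = 231; total kept: 6 × 59 − 231 = 123.
The shared-resources pool pays out 1.5 × 231 = 346.50 in aggregate.
Group total = 123 + 346.50 = 469.50.

469.50 hours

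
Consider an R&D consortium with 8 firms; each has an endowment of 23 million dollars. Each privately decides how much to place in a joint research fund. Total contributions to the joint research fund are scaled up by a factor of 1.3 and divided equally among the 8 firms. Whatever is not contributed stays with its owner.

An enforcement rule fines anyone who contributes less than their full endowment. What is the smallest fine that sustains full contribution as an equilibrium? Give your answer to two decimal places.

Given the others contribute fully, the best deviation is to contribute 0 (any partial contribution still incurs the fine and gives up units whose private return 0.1625 is below 1).
Deviating from 23 to 0 saves 23 million dollars but forfeits the deviator's share of the drop in the joint research fund: 1.3/8 × 23 = 3.74.
So the deviation gain is 23 − 3.74 = 19.26, and the fine must be at least 19.26 million dollars to wipe it out.

19.26 million dollars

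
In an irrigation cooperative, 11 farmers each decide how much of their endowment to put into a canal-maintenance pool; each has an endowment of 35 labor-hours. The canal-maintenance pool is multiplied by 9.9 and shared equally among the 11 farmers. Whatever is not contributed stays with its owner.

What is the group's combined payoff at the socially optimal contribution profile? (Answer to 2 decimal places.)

3811.50 labor-hours

Each contributed unit returns 9.900 to the group as a whole (0.9000 to each of 11 players), which exceeds 1, so the social optimum is full contribution: group total = 9.900 × 385 = 3811.50.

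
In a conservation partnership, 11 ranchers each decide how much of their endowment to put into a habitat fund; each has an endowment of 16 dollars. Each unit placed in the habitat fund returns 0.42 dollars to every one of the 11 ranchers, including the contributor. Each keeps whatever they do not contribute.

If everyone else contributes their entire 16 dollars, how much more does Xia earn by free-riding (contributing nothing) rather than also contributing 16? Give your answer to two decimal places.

9.28 dollars

Switching from a contribution of 16 to 0 lets Xia keep an extra 16 dollars, but lowers the habitat fund by 16, which costs Xia their own share of that drop: 0.42 × 16 = 6.72.
Net gain = 16 − 6.72 = 9.28. The private return per contributed unit (0.42) is below 1, so free-riding is indeed the best response regardless of what the others do.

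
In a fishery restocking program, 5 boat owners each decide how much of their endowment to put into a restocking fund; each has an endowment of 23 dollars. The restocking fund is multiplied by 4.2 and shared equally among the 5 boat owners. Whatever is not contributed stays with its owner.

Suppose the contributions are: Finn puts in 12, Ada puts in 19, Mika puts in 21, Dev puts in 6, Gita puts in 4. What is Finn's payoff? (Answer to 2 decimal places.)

Total contributed: 12 + 19 + 21 + 6 + 4 = 62.
Each receives 4.2 × 62 / 5 = 52.08 from the restocking fund.
Finn keeps 23 − 12 = 11, so Finn's payoff is 11 + 52.08 = 63.08.

63.08 dollars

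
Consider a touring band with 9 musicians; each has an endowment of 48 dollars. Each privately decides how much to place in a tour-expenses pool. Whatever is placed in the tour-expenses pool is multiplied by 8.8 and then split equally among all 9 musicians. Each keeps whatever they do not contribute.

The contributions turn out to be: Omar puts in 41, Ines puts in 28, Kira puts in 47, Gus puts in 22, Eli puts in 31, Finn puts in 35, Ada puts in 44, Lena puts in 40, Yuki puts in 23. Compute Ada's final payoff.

308.09 dollars

Total contributed: 41 + 28 + 47 + 22 + 31 + 35 + 44 + 40 + 23 = 311.
Each receives 8.8 × 311 / 9 = 304.09 from the tour-expenses pool.
Ada keeps 48 − 44 = 4, so Ada's payoff is 4 + 304.09 = 308.09.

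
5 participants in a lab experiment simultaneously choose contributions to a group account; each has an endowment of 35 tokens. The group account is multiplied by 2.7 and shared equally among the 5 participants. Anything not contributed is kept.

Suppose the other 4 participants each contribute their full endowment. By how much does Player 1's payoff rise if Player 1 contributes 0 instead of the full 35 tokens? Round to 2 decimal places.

16.10 tokens

Switching from a contribution of 35 to 0 lets Player 1 keep an extra 35 tokens, but lowers the group account by 35, which costs Player 1 their own share of that drop: 2.7/5 × 35 = 18.90.
Net gain = 35 − 18.90 = 16.10. The private return per contributed unit (0.5400) is below 1, so free-riding is indeed the best response regardless of what the others do.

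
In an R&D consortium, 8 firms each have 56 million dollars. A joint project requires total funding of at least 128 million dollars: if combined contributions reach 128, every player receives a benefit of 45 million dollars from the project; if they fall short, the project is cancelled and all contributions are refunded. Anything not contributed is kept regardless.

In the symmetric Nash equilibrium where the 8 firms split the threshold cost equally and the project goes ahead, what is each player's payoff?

Equal share of the threshold: 128/8 = 16.
At this profile no one gains by cutting their contribution: any cut drops the total below 128, the project is cancelled, contributions are refunded, and the deviator ends with 56, which is less than 56 − 16 + 45 = 85. Contributing more than 16 just wastes the excess. So contributing exactly 16 is a best response.
Each player's payoff: 56 − 16 + 45 = 85.

85 million dollars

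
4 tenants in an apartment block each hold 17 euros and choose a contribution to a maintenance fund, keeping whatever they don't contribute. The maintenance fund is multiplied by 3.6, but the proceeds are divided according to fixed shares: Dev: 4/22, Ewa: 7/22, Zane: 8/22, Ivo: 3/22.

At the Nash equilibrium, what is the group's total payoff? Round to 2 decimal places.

156.40 euros

Player j's private return per contributed unit is 3.6 × (j's share). Contributing is weakly dominant for j when that share is at least 1/3.6 = 0.2778, and contributing 0 is dominant otherwise.
The shares above 0.2778 belong to Ewa and Zane, contributing 17 each; the remaining 2 contribute 0. Total contributed: 34.
The maintenance fund pays out 3.6 × 34 = 122.40 in total (split across the unequal shares, but the aggregate is all that matters for the group sum).
The 2 free-riders keep 17 each, adding 34. Group total = 34 + 122.40 = 156.40.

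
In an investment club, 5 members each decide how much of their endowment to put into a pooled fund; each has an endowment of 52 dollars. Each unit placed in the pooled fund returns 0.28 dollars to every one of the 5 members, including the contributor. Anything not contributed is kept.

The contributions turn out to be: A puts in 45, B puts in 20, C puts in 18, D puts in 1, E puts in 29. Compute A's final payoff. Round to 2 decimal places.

38.64 dollars

Total contributed: 45 + 20 + 18 + 1 + 29 = 113.
Each receives 0.28 × 113 = 31.64 from the pooled fund.
A keeps 52 − 45 = 7, so A's payoff is 7 + 31.64 = 38.64.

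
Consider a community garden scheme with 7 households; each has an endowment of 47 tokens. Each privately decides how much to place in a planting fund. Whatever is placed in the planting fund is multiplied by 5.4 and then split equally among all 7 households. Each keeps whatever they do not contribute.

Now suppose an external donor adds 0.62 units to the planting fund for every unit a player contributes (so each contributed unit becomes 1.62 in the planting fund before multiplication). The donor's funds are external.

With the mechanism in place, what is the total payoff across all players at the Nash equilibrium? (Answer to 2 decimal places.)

Under the mechanism each unit contributed yields 5.4 × 1.62 / 7 = 1.2497 back to its contributor per unit of net cost, which exceeds 1, making full contribution the dominant choice for everyone.
At the Nash equilibrium everyone contributes 47. Group total payoff = 5.4 × 1.62 × 329 = 2878.09.

2878.09 tokens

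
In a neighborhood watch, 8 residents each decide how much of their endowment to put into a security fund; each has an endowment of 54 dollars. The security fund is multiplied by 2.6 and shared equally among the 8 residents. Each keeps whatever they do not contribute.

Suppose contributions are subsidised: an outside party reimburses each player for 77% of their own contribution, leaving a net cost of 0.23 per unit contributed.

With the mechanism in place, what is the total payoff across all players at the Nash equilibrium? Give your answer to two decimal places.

1455.84 dollars

The effective private return per unit is now (2.6/8) / 0.23 = 1.4130 > 1, so every player's dominant strategy flips to full contribution.
At the Nash equilibrium everyone contributes 54. Group total payoff = 8 × (54 × 0.77 + 2.6 × 54) = 1455.84.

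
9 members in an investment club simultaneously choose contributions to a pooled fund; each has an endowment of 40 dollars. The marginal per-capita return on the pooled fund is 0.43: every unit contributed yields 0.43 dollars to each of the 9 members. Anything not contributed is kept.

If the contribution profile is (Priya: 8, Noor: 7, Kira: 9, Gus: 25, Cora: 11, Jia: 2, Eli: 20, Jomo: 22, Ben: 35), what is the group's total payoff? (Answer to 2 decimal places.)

758.93 dollars

Total contributed: 8 + 7 + 9 + 25 + 11 + 2 + 20 + 22 + 35 = 139; total kept: 9 × 40 − 139 = 221.
The pooled fund pays out 0.43 × 9 × 139 = 537.93 in aggregate.
Group total = 221 + 537.93 = 758.93.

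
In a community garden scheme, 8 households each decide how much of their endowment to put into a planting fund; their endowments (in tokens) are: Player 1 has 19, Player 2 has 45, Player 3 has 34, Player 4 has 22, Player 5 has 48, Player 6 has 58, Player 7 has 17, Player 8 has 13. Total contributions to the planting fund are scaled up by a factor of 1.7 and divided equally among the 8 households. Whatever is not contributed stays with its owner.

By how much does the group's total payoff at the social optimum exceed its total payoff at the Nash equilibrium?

The private return per contributed unit is 1.7/8 = 0.2125 < 1 for every player regardless of endowment, so the Nash equilibrium is zero contribution and the group total is Σ E_j = 19 + 45 + 34 + 22 + 48 + 58 + 17 + 13 = 256.
Each contributed unit returns 1.700 to the group, so the social optimum is full contribution by everyone: group total = 1.700 × 256 = 435.20.
Efficiency loss = (1.700 − 1) × 256 = 179.20.

179.20 tokens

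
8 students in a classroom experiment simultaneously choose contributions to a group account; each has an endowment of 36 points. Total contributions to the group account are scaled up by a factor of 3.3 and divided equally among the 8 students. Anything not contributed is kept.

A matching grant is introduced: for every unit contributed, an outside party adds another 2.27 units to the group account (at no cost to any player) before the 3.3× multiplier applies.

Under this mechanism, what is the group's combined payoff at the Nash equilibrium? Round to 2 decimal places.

3107.81 points

The effective private return per unit is now 3.3 × 3.27 / 8 = 1.3489 > 1, so every player's dominant strategy flips to full contribution.
At the Nash equilibrium everyone contributes 36. Group total payoff = 3.3 × 3.27 × 288 = 3107.81.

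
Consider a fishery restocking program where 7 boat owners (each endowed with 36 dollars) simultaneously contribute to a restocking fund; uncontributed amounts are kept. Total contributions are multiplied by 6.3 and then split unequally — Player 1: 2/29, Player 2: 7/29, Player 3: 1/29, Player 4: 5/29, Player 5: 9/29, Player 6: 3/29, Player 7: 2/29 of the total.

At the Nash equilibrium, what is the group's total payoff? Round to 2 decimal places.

Each unit j contributes comes back to j as 6.3 × (j's share), so j prefers to contribute only if that share exceeds 1/6.3 = 0.1587; otherwise keeping the unit dominates.
Player 2, Player 4 and Player 5 are above the threshold, contributing 36 each; the remaining 4 contribute 0. Total contributed: 108.
The restocking fund pays out 6.3 × 108 = 680.40 in total (split across the unequal shares, but the aggregate is all that matters for the group sum).
The 4 free-riders keep 36 each, adding 144. Group total = 144 + 680.40 = 824.40.

824.40 dollars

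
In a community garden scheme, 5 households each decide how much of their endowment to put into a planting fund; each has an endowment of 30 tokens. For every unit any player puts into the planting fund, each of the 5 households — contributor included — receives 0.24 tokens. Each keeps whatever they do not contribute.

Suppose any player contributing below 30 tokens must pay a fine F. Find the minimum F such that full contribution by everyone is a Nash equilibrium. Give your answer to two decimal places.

Given the others contribute fully, the best deviation is to contribute 0 (any partial contribution still incurs the fine and gives up units whose private return 0.24 is below 1).
Deviating from 30 to 0 saves 30 tokens but forfeits the deviator's share of the drop in the planting fund: 0.24 × 30 = 7.20.
So the deviation gain is 30 − 7.20 = 22.80, and the fine must be at least 22.80 tokens to wipe it out.

22.80 tokens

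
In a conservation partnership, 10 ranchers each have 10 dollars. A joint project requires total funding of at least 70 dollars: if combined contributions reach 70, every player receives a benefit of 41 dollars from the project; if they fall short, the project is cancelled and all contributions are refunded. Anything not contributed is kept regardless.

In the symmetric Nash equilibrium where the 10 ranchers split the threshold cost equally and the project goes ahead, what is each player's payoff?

44 dollars

Equal share of the threshold: 70/10 = 7.
At this profile no one gains by cutting their contribution: any cut drops the total below 70, the project is cancelled, contributions are refunded, and the deviator ends with 10, which is less than 10 − 7 + 41 = 44. Contributing more than 7 just wastes the excess. So contributing exactly 7 is a best response.
Each player's payoff: 10 − 7 + 41 = 44.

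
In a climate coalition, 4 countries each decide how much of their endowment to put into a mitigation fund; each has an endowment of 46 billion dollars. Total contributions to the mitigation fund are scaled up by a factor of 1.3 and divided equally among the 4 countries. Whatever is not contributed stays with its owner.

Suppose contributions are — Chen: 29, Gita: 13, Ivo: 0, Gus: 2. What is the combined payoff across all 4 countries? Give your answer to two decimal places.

Total contributed: 29 + 13 + 0 + 2 = 44; total kept: 4 × 46 − 44 = 140.
The mitigation fund pays out 1.3 × 44 = 57.20 in aggregate.
Group total = 140 + 57.20 = 197.20.

197.20 billion dollars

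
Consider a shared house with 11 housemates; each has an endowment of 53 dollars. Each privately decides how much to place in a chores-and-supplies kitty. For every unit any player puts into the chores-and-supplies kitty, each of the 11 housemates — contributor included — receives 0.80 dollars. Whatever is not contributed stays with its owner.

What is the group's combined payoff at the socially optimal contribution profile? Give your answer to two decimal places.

5130.40 dollars

Each contributed unit returns 8.800 to the group as a whole (0.80 to each of 11 players), which exceeds 1, so the social optimum is full contribution: group total = 8.800 × 583 = 5130.40.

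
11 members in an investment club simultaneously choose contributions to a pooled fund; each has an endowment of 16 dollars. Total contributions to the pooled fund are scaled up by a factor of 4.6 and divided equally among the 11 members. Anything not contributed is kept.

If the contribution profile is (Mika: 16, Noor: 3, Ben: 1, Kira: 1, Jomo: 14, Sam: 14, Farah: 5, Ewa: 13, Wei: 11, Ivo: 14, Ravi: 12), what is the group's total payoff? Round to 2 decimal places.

Total contributed: 16 + 3 + 1 + 1 + 14 + 14 + 5 + 13 + 11 + 14 + 12 = 104; total kept: 11 × 16 − 104 = 72.
The pooled fund pays out 4.6 × 104 = 478.40 in aggregate.
Group total = 72 + 478.40 = 550.40.

550.40 dollars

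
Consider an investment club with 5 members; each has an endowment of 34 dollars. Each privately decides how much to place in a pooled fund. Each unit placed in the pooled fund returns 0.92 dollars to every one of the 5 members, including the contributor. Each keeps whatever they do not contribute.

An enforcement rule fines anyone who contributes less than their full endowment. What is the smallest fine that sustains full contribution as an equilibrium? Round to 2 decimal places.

2.72 dollars

Given the others contribute fully, the best deviation is to contribute 0 (any partial contribution still incurs the fine and gives up units whose private return 0.92 is below 1).
Deviating from 34 to 0 saves 34 dollars but forfeits the deviator's share of the drop in the pooled fund: 0.92 × 34 = 31.28.
So the deviation gain is 34 − 31.28 = 2.72, and the fine must be at least 2.72 dollars to wipe it out.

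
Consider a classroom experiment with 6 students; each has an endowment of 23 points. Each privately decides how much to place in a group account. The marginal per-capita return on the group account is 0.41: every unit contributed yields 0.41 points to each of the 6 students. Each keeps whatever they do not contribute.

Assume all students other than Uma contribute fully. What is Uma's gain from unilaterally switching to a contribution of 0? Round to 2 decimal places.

Switching from a contribution of 23 to 0 lets Uma keep an extra 23 points, but lowers the group account by 23, which costs Uma their own share of that drop: 0.41 × 23 = 9.43.
Net gain = 23 − 9.43 = 13.57. The private return per contributed unit (0.41) is below 1, so free-riding is indeed the best response regardless of what the others do.

13.57 points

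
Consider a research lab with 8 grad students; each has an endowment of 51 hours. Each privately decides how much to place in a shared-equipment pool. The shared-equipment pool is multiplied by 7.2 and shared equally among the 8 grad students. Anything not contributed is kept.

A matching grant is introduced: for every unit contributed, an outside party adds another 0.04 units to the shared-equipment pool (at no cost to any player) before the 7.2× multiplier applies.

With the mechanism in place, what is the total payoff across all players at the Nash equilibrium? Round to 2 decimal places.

408.00 hours

The effective private return is 7.2 × 1.04 / 8 = 0.9360, which is still under 1, so the mechanism doesn't change anyone's dominant strategy: zero contribution.
Everyone keeps their endowment and the group total is 8 × 51 = 408.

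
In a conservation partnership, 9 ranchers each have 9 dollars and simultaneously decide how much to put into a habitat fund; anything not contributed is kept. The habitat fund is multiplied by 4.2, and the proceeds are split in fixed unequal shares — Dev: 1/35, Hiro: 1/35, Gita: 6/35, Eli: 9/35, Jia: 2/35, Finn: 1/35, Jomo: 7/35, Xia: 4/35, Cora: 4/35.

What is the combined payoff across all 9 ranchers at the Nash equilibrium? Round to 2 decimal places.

Each unit j contributes comes back to j as 4.2 × (j's share), so j prefers to contribute only if that share exceeds 1/4.2 = 0.2381; otherwise keeping the unit dominates.
Eli alone (share 9/35) is above the threshold, contributing 9; the remaining 8 contribute 0. Total contributed: 9.
The habitat fund pays out 4.2 × 9 = 37.80 in total (split across the unequal shares, but the aggregate is all that matters for the group sum).
The 8 free-riders keep 9 each, adding 72. Group total = 72 + 37.80 = 109.80.

109.80 dollars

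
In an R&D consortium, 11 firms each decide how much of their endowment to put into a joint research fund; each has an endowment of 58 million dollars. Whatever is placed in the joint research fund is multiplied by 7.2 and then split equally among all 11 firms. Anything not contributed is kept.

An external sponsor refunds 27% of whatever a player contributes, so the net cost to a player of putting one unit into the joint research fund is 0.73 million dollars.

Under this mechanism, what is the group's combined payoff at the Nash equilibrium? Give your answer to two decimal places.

The effective private return is (7.2/11) / 0.73 = 0.8966, which is still under 1, so the mechanism doesn't change anyone's dominant strategy: zero contribution.
Everyone keeps their endowment and the group total is 11 × 58 = 638.

638.00 million dollars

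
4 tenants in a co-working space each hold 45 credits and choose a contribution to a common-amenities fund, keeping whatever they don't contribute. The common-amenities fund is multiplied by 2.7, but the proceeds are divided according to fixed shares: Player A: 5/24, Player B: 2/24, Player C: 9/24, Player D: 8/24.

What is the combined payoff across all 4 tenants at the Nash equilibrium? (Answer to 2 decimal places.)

256.50 credits

Player j's private return per contributed unit is 2.7 × (j's share). Contributing is weakly dominant for j when that share is at least 1/2.7 = 0.3704, and contributing 0 is dominant otherwise.
The only share above 0.3704 is Player C's 9/24, contributing 45; the remaining 3 contribute 0. Total contributed: 45.
The common-amenities fund pays out 2.7 × 45 = 121.50 in total (split across the unequal shares, but the aggregate is all that matters for the group sum).
The 3 free-riders keep 45 each, adding 135. Group total = 135 + 121.50 = 256.50.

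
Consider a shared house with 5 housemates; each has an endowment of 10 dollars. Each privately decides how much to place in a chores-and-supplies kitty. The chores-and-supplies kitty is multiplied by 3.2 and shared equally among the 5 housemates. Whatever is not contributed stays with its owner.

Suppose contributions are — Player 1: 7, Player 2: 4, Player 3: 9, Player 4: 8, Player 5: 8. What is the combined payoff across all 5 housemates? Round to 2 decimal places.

129.20 dollars

Total contributed: 7 + 4 + 9 + 8 + 8 = 36; total kept: 5 × 10 − 36 = 14.
The chores-and-supplies kitty pays out 3.2 × 36 = 115.20 in aggregate.
Group total = 14 + 115.20 = 129.20.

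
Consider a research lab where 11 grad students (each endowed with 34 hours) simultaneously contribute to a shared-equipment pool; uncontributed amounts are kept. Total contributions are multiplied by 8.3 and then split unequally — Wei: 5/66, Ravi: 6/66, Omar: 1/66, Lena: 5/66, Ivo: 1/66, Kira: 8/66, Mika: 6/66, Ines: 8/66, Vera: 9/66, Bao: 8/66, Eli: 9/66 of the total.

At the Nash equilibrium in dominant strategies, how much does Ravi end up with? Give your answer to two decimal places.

162.27 hours

Player j's private return per contributed unit is 8.3 × (j's share). Contributing is weakly dominant for j when that share is at least 1/8.3 = 0.1205, and contributing 0 is dominant otherwise.
Kira, Ines, Vera, Bao and Eli are above the threshold, contributing 34 each; the remaining 6 contribute 0. Total contributed: 170.
Ravi keeps 34 and receives 8.3 × 170 × 6/66 = 128.27 from the shared-equipment pool, for a payoff of 162.27.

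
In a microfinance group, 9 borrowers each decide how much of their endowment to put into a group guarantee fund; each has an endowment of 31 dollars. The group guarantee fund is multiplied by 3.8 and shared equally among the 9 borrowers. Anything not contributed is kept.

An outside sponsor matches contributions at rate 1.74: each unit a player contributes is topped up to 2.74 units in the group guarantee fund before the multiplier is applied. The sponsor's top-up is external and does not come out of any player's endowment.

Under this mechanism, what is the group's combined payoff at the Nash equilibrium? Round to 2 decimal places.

2904.95 dollars

With the mechanism, a contributed unit returns 3.8 × 2.74 / 9 = 1.1569 per unit of net cost to the contributor — now above 1 — so contributing fully is weakly dominant for every player.
So the Nash equilibrium is full contribution by all 9; the group earns 3.8 × 2.74 × 279 = 2904.95.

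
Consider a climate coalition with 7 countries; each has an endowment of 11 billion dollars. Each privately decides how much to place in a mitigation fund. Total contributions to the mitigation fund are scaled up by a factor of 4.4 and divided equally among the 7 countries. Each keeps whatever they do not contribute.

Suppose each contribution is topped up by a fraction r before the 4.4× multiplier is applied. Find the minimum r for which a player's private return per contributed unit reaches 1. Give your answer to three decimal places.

0.591

With matching at rate r, one contributed unit becomes (1 + r) in the mitigation fund and returns 4.4 × (1 + r) / 7 to the contributor.
Setting this equal to 1: 1 + r = 7/4.4 = 1.5909.
So the minimum matching rate is r = 1.5909 − 1 = 0.591.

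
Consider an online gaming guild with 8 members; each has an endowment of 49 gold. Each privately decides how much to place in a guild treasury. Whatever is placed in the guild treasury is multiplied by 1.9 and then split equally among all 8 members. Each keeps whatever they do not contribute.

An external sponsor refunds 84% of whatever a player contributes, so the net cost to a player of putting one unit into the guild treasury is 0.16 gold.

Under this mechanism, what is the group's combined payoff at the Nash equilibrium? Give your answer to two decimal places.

Under the mechanism each unit contributed yields (1.9/8) / 0.16 = 1.4844 back to its contributor per unit of net cost, which exceeds 1, making full contribution the dominant choice for everyone.
At the Nash equilibrium everyone contributes 49. Group total payoff = 8 × (49 × 0.84 + 1.9 × 49) = 1074.08.

1074.08 gold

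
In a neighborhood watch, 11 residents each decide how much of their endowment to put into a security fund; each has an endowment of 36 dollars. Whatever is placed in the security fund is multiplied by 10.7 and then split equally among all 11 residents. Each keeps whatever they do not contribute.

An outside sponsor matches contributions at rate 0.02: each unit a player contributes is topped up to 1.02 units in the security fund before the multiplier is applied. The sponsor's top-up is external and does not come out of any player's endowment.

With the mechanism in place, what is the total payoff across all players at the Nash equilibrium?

396.00 dollars

The effective private return is 10.7 × 1.02 / 11 = 0.9922, which is still under 1, so the mechanism doesn't change anyone's dominant strategy: zero contribution.
Everyone keeps their endowment and the group total is 11 × 36 = 396.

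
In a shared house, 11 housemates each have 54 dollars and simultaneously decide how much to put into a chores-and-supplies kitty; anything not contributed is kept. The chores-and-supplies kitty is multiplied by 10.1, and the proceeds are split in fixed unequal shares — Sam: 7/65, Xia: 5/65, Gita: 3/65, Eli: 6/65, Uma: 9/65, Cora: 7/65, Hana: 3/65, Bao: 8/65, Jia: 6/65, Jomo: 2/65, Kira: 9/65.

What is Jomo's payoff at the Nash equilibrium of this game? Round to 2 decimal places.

137.91 dollars

Player j's private return per contributed unit is 10.1 × (j's share). Contributing is weakly dominant for j when that share is at least 1/10.1 = 0.0990, and contributing 0 is dominant otherwise.
Sam, Uma, Cora, Bao and Kira are above the threshold, contributing 54 each; the remaining 6 contribute 0. Total contributed: 270.
Jomo keeps 54 and receives 10.1 × 270 × 2/65 = 83.91 from the chores-and-supplies kitty, for a payoff of 137.91.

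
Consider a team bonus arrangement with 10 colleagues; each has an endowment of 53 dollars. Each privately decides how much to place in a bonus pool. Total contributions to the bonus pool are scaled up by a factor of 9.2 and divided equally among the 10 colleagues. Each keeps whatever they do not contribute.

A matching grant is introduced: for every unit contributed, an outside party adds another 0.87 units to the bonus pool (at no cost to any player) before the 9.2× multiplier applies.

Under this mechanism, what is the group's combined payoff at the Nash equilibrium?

Under the mechanism each unit contributed yields 9.2 × 1.87 / 10 = 1.7204 back to its contributor per unit of net cost, which exceeds 1, making full contribution the dominant choice for everyone.
So the Nash equilibrium is full contribution by all 10; the group earns 9.2 × 1.87 × 530 = 9118.12.

9118.12 dollars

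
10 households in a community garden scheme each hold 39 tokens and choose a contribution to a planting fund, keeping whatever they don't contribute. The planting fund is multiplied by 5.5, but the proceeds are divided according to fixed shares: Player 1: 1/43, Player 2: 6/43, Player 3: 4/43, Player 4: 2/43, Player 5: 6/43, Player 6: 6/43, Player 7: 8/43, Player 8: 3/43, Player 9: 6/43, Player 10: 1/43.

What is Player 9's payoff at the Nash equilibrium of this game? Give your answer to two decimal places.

Each unit j contributes comes back to j as 5.5 × (j's share), so j prefers to contribute only if that share exceeds 1/5.5 = 0.1818; otherwise keeping the unit dominates.
Only Player 7 (8/43) clears that bar, contributing 39; the remaining 9 contribute 0. Total contributed: 39.
Player 9 keeps 39 and receives 5.5 × 39 × 6/43 = 29.93 from the planting fund, for a payoff of 68.93.

68.93 tokens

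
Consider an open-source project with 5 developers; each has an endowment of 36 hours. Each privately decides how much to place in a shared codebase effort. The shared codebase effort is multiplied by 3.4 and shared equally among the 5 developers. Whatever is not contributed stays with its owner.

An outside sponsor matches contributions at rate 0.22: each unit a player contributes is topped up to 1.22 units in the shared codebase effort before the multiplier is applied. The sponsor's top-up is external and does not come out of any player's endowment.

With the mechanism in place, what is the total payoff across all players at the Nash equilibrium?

With the mechanism, a contributed unit returns 3.4 × 1.22 / 5 = 0.8296 per unit of net cost — still below 1 — so contributing 0 remains dominant for every player.
Everyone keeps their endowment and the group total is 5 × 36 = 180.

180.00 hours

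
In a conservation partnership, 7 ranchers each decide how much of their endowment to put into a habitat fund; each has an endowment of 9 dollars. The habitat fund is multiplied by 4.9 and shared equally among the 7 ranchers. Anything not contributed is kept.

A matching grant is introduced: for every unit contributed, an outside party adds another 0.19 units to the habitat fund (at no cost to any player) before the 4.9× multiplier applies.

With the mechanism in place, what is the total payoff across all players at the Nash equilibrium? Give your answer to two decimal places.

The effective private return is 4.9 × 1.19 / 7 = 0.8330, which is still under 1, so the mechanism doesn't change anyone's dominant strategy: zero contribution.
At the Nash equilibrium no one contributes; group total payoff = 7 × 9 = 63.

63.00 dollars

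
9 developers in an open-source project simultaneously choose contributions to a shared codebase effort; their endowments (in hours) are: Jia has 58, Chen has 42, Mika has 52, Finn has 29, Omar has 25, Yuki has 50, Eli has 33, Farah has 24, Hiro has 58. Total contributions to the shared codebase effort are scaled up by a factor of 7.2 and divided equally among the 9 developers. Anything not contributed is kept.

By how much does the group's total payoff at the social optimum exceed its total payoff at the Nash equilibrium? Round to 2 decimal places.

The private return per contributed unit is 7.2/9 = 0.8000 < 1 for every player regardless of endowment, so the Nash equilibrium is zero contribution and the group total is Σ E_j = 58 + 42 + 52 + 29 + 25 + 50 + 33 + 24 + 58 = 371.
Each contributed unit returns 7.200 to the group, so the social optimum is full contribution by everyone: group total = 7.200 × 371 = 2671.20.
Efficiency loss = (7.200 − 1) × 371 = 2300.20.

2300.20 hours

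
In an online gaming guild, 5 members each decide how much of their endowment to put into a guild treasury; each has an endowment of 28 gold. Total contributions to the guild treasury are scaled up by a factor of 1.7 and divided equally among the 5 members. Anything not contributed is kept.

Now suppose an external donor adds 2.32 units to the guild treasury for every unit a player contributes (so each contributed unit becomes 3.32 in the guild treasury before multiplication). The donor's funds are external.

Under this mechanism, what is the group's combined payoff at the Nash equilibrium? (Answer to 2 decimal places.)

790.16 gold

The effective private return per unit is now 1.7 × 3.32 / 5 = 1.1288 > 1, so every player's dominant strategy flips to full contribution.
So the Nash equilibrium is full contribution by all 5; the group earns 1.7 × 3.32 × 140 = 790.16.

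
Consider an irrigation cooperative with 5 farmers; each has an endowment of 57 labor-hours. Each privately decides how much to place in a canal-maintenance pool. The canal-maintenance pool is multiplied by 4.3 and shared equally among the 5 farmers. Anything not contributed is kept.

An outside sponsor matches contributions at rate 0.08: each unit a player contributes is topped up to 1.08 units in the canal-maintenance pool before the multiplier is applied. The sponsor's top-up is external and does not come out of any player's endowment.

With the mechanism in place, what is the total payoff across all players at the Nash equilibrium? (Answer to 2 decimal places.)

285.00 labor-hours

With the mechanism, a contributed unit returns 4.3 × 1.08 / 5 = 0.9288 per unit of net cost — still below 1 — so contributing 0 remains dominant for every player.
Everyone keeps their endowment and the group total is 5 × 57 = 285.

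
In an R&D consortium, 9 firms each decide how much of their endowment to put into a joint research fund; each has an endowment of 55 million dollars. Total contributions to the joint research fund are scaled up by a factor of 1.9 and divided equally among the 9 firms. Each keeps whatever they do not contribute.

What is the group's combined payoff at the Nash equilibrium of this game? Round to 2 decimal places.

495.00 million dollars

Each contributed unit returns 1.9/9 = 0.2111 to its contributor — below 1 — so contributing 0 is dominant for every player. At the Nash equilibrium everyone keeps their 55, and the group total is 9 × 55 = 495.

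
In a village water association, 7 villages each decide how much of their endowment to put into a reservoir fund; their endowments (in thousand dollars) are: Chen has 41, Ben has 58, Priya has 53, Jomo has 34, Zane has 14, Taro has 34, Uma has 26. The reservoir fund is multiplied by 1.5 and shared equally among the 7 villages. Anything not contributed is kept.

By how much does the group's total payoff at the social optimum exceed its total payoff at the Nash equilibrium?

The private return per contributed unit is 1.5/7 = 0.2143 < 1 for every player regardless of endowment, so the Nash equilibrium is zero contribution and the group total is Σ E_j = 41 + 58 + 53 + 34 + 14 + 34 + 26 = 260.
Each contributed unit returns 1.500 to the group, so the social optimum is full contribution by everyone: group total = 1.500 × 260 = 390.00.
Efficiency loss = (1.500 − 1) × 260 = 130.00.

130.00 thousand dollars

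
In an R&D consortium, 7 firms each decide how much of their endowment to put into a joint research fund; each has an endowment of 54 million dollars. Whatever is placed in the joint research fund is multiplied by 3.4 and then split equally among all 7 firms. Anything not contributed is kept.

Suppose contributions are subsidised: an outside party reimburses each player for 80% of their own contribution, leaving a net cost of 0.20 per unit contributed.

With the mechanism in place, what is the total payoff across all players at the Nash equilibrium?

1587.60 million dollars

With the mechanism, a contributed unit returns (3.4/7) / 0.20 = 2.4286 per unit of net cost to the contributor — now above 1 — so contributing fully is weakly dominant for every player.
So the Nash equilibrium is full contribution by all 7; the group earns 7 × (54 × 0.80 + 3.4 × 54) = 1587.60.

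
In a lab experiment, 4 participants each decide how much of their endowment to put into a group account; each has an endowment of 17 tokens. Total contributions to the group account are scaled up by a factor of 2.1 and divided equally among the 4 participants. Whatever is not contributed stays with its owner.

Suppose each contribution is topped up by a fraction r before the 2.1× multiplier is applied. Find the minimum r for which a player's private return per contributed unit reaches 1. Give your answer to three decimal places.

0.905

With matching at rate r, one contributed unit becomes (1 + r) in the group account and returns 2.1 × (1 + r) / 4 to the contributor.
Setting this equal to 1: 1 + r = 4/2.1 = 1.9048.
So the minimum matching rate is r = 1.9048 − 1 = 0.905.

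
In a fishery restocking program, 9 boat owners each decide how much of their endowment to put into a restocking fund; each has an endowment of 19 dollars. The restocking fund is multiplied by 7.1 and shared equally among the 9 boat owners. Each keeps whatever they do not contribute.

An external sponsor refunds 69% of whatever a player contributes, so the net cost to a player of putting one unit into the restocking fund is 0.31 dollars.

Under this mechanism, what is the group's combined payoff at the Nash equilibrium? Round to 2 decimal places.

The effective private return per unit is now (7.1/9) / 0.31 = 2.5448 > 1, so every player's dominant strategy flips to full contribution.
So the Nash equilibrium is full contribution by all 9; the group earns 9 × (19 × 0.69 + 7.1 × 19) = 1332.09.

1332.09 dollars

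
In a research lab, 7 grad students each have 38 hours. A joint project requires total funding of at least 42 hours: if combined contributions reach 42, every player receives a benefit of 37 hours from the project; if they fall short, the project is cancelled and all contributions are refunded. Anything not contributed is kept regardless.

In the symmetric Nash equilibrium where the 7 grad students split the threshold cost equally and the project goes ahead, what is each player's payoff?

Equal share of the threshold: 42/7 = 6.
At this profile no one gains by cutting their contribution: any cut drops the total below 42, the project is cancelled, contributions are refunded, and the deviator ends with 38, which is less than 38 − 6 + 37 = 69. Contributing more than 6 just wastes the excess. So contributing exactly 6 is a best response.
Each player's payoff: 38 − 6 + 37 = 69.

69 hours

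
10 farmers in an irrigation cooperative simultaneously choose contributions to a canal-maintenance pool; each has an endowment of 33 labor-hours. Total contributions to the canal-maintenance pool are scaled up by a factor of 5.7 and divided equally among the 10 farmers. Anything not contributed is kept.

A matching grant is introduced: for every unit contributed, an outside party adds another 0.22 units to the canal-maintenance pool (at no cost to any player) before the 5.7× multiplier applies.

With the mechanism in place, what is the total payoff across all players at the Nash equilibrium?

330.00 labor-hours

The effective private return is 5.7 × 1.22 / 10 = 0.6954, which is still under 1, so the mechanism doesn't change anyone's dominant strategy: zero contribution.
At the Nash equilibrium no one contributes; group total payoff = 10 × 33 = 330.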